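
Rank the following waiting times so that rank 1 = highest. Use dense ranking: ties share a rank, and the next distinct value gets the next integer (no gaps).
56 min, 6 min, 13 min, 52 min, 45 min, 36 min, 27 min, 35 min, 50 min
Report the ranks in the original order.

1, 9, 8, 2, 4, 5, 7, 6, 3

Sorted (descending): 56, 52, 50, 45, 36, 35, 27, 13, 6
No ties — each value takes its position as its rank.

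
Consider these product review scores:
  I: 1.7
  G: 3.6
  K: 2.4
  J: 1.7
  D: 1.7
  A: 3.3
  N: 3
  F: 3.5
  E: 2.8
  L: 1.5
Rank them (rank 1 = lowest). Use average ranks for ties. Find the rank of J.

3

Sorted (ascending): 1.5, 1.7, 1.7, 1.7, 2.4, 2.8, 3, 3.3, 3.5, 3.6
The 3 values of 1.7 occupy positions 2–4 → average rank 3.
J has value 1.7 → rank 3.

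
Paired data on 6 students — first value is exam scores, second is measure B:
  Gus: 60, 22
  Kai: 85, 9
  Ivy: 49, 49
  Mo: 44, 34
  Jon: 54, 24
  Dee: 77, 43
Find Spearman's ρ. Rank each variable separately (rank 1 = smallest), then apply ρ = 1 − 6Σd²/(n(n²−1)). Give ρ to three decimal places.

-0.543

Ranks of variable 1: 4, 6, 2, 1, 3, 5
Ranks of variable 2: 2, 1, 6, 4, 3, 5
d = r₁ − r₂: 2, 5, -4, -3, 0, 0
d²: 4, 25, 16, 9, 0, 0; Σd² = 54
ρ = 1 − 6·54/(6·35) = 1 − 324/210 = -0.543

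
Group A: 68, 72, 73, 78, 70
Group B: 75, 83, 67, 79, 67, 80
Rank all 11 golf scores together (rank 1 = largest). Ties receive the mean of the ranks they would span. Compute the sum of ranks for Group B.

32

Sorted (descending): 83, 80, 79, 78, 75, 73, 72, 70, 68, 67, 67
The 2 values of 67 occupy positions 10–11 → average rank (10+11)/2 = 10.5.
Group B values → pooled ranks: 75→5, 83→1, 67→10.5, 79→3, 67→10.5, 80→2
Rank sum = 5 + 1 + 10.5 + 3 + 10.5 + 2 = 32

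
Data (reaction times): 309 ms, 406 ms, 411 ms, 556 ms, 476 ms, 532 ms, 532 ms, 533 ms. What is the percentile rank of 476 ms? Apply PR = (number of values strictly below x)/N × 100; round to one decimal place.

37.5

N = 8.
Strictly below 476: 3. Equal to 476: 1.
PR = 3/8 × 100 = 37.5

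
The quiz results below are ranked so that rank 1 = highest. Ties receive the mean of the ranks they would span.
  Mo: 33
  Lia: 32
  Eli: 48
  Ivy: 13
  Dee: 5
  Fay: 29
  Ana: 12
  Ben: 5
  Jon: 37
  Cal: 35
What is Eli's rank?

1

Sorted (descending): 48, 37, 35, 33, 32, 29, 13, 12, 5, 5
The 2 values of 5 occupy positions 9–10 → average rank (9+10)/2 = 9.5.
Eli has value 48 → rank 1.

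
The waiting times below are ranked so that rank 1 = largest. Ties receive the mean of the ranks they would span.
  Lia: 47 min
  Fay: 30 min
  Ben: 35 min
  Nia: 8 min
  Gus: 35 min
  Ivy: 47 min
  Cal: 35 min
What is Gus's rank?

4

Sorted (descending): 47, 47, 35, 35, 35, 30, 8
The 2 values of 47 occupy positions 1–2 → average rank (1+2)/2 = 1.5.
The 3 values of 35 occupy positions 3–5 → average rank 4.
Gus has value 35 min → rank 4.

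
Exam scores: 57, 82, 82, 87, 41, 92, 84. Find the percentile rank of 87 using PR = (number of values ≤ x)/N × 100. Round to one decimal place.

N = 7.
Strictly below 87: 5. Equal to 87: 1.
PR = 6/7 × 100 = 85.7

85.7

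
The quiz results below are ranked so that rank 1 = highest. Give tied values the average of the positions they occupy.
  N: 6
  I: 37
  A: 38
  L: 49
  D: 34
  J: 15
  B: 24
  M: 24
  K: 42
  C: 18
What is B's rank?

6.5

Sorted (descending): 49, 42, 38, 37, 34, 24, 24, 18, 15, 6
The 2 values of 24 occupy positions 6–7 → average rank (6+7)/2 = 6.5.
B has value 24 → rank 6.5.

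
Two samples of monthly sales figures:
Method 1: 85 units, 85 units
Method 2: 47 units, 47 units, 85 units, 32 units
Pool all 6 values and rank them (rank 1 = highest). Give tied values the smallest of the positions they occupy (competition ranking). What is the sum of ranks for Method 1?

2

Sorted (descending): 85, 85, 85, 47, 47, 32
The 3 values of 85 occupy positions 1–3 → each gets rank 1.
The 2 values of 47 occupy positions 4–5 → each gets rank 4.
Method 1 values → pooled ranks: 85→1, 85→1
Rank sum = 1 + 1 = 2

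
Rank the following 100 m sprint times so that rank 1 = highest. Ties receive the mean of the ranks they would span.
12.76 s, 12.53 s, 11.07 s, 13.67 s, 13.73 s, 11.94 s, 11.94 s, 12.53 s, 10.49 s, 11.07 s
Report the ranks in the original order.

3, 4.5, 8.5, 2, 1, 6.5, 6.5, 4.5, 10, 8.5

Sorted (descending): 13.73, 13.67, 12.76, 12.53, 12.53, 11.94, 11.94, 11.07, 11.07, 10.49
The 2 values of 12.53 occupy positions 4–5 → average rank (4+5)/2 = 4.5.
The 2 values of 11.94 occupy positions 6–7 → average rank (6+7)/2 = 6.5.
The 2 values of 11.07 occupy positions 8–9 → average rank (8+9)/2 = 8.5.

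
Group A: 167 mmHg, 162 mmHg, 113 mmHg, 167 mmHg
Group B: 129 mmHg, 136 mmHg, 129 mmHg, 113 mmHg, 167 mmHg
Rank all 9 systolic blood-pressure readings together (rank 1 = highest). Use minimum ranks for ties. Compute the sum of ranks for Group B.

Sorted (descending): 167, 167, 167, 162, 136, 129, 129, 113, 113
The 3 values of 167 occupy positions 1–3 → each gets rank 1.
The 2 values of 129 occupy positions 6–7 → each gets rank 6.
The 2 values of 113 occupy positions 8–9 → each gets rank 8.
Group B values → pooled ranks: 129→6, 136→5, 129→6, 113→8, 167→1
Rank sum = 6 + 5 + 6 + 8 + 1 = 26

26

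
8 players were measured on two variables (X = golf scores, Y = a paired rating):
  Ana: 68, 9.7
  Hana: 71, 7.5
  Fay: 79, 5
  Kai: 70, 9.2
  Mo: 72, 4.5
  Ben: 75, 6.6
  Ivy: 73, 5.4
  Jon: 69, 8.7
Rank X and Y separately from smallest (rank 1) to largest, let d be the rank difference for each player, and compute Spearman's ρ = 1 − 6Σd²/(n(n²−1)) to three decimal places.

-0.810

Ranks of variable 1: 1, 4, 8, 3, 5, 7, 6, 2
Ranks of variable 2: 8, 5, 2, 7, 1, 4, 3, 6
d = r₁ − r₂: -7, -1, 6, -4, 4, 3, 3, -4
d²: 49, 1, 36, 16, 16, 9, 9, 16; Σd² = 152
ρ = 1 − 6·152/(8·63) = 1 − 912/504 = -0.810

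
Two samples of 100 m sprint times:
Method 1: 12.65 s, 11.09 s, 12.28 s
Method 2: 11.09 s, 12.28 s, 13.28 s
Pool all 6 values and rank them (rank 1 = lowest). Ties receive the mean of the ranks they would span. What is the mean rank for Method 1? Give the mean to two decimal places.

Sorted (ascending): 11.09, 11.09, 12.28, 12.28, 12.65, 13.28
The 2 values of 11.09 occupy positions 1–2 → average rank (1+2)/2 = 1.5.
The 2 values of 12.28 occupy positions 3–4 → average rank (3+4)/2 = 3.5.
Method 1 values → pooled ranks: 12.65→5, 11.09→1.5, 12.28→3.5
Mean rank = (5 + 1.5 + 3.5) / 3 = 3.33

3.33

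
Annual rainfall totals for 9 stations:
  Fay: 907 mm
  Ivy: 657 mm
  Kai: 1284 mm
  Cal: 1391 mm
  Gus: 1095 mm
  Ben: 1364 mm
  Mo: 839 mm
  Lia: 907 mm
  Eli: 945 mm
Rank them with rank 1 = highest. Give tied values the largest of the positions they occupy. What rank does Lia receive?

7

Sorted (descending): 1391, 1364, 1284, 1095, 945, 907, 907, 839, 657
The 2 values of 907 occupy positions 6–7 → each gets rank 7.
Lia has value 907 mm → rank 7.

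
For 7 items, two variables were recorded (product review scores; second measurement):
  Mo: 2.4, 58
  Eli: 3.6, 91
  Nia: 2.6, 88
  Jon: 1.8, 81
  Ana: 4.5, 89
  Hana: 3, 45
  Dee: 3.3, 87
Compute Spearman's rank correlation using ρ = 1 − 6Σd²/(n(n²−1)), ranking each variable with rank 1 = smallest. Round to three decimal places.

0.643

Ranks of variable 1: 2, 6, 3, 1, 7, 4, 5
Ranks of variable 2: 2, 7, 5, 3, 6, 1, 4
d = r₁ − r₂: 0, -1, -2, -2, 1, 3, 1
d²: 0, 1, 4, 4, 1, 9, 1; Σd² = 20
ρ = 1 − 6·20/(7·48) = 1 − 120/336 = 0.643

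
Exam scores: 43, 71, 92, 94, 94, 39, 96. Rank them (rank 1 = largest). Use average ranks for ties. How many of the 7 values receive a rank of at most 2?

Sorted (descending): 96, 94, 94, 92, 71, 43, 39
The 2 values of 94 occupy positions 2–3 → average rank (2+3)/2 = 2.5.
Ranks ≤ 2: {1} → 1 value.

1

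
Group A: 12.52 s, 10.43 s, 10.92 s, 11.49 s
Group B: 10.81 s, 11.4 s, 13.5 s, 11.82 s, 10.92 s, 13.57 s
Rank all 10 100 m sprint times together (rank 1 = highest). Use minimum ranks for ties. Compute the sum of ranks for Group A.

Sorted (descending): 13.57, 13.5, 12.52, 11.82, 11.49, 11.4, 10.92, 10.92, 10.81, 10.43
The 2 values of 10.92 occupy positions 7–8 → each gets rank 7.
Group A values → pooled ranks: 12.52→3, 10.43→10, 10.92→7, 11.49→5
Rank sum = 3 + 10 + 7 + 5 = 25

25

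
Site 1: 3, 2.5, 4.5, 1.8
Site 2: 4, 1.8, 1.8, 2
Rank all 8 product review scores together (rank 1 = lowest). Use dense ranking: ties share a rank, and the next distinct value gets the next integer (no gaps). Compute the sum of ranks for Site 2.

9

Sorted (ascending): 1.8, 1.8, 1.8, 2, 2.5, 3, 4, 4.5
The 3 values of 1.8 share dense rank 1.
Remaining distinct values take the next consecutive integers.
Site 2 values → pooled ranks: 4→5, 1.8→1, 1.8→1, 2→2
Rank sum = 5 + 1 + 1 + 2 = 9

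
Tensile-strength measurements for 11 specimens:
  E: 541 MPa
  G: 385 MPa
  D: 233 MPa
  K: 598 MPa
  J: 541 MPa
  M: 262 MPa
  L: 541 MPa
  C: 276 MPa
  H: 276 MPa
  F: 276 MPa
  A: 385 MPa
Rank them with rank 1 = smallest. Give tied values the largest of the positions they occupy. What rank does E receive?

Sorted (ascending): 233, 262, 276, 276, 276, 385, 385, 541, 541, 541, 598
The 3 values of 276 occupy positions 3–5 → each gets rank 5.
The 2 values of 385 occupy positions 6–7 → each gets rank 7.
The 3 values of 541 occupy positions 8–10 → each gets rank 10.
E has value 541 MPa → rank 10.

10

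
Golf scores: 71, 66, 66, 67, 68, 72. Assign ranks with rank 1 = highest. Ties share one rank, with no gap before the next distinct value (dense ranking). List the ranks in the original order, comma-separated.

Sorted (descending): 72, 71, 68, 67, 66, 66
The 2 values of 66 share dense rank 5.
Remaining distinct values take the next consecutive integers.

2, 5, 5, 4, 3, 1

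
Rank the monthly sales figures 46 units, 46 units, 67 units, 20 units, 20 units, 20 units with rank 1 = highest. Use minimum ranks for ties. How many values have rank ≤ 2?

Sorted (descending): 67, 46, 46, 20, 20, 20
The 2 values of 46 occupy positions 2–3 → each gets rank 2.
The 3 values of 20 occupy positions 4–6 → each gets rank 4.
Ranks ≤ 2: {1, 2, 2} → 3 values.

3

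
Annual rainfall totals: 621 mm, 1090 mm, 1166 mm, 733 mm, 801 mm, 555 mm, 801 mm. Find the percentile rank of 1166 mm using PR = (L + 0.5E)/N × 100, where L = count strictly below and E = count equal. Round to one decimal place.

92.9

N = 7.
Strictly below 1166: 6. Equal to 1166: 1.
PR = (6 + 0.5·1)/7 × 100 = 92.9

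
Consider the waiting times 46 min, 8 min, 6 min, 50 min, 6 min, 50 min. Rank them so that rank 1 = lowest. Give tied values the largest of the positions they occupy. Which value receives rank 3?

8

Sorted (ascending): 6, 6, 8, 46, 50, 50
The 2 values of 6 occupy positions 1–2 → each gets rank 2.
The 2 values of 50 occupy positions 5–6 → each gets rank 6.
Rank 3 → value 8.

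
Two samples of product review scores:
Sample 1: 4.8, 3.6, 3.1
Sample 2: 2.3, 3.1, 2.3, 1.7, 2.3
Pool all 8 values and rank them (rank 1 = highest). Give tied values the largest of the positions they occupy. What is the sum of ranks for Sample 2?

Sorted (descending): 4.8, 3.6, 3.1, 3.1, 2.3, 2.3, 2.3, 1.7
The 2 values of 3.1 occupy positions 3–4 → each gets rank 4.
The 3 values of 2.3 occupy positions 5–7 → each gets rank 7.
Sample 2 values → pooled ranks: 2.3→7, 3.1→4, 2.3→7, 1.7→8, 2.3→7
Rank sum = 7 + 4 + 7 + 8 + 7 = 33

33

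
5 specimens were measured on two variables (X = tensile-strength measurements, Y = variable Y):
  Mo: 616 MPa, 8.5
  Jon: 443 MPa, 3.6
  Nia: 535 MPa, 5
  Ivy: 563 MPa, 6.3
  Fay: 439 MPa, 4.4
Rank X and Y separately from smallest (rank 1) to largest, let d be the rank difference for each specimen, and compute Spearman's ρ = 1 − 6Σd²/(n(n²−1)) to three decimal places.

Ranks of variable 1: 5, 2, 3, 4, 1
Ranks of variable 2: 5, 1, 3, 4, 2
d = r₁ − r₂: 0, 1, 0, 0, -1
d²: 0, 1, 0, 0, 1; Σd² = 2
ρ = 1 − 6·2/(5·24) = 1 − 12/120 = 0.900

0.900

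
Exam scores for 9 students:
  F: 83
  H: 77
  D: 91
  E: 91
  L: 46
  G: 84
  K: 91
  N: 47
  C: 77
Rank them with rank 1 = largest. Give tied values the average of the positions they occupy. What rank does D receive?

Sorted (descending): 91, 91, 91, 84, 83, 77, 77, 47, 46
The 3 values of 91 occupy positions 1–3 → average rank 2.
The 2 values of 77 occupy positions 6–7 → average rank (6+7)/2 = 6.5.
D has value 91 → rank 2.

2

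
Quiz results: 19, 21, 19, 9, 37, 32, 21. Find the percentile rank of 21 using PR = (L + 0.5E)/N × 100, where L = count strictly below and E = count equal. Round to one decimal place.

N = 7.
Strictly below 21: 3. Equal to 21: 2.
PR = (3 + 0.5·2)/7 × 100 = 57.1

57.1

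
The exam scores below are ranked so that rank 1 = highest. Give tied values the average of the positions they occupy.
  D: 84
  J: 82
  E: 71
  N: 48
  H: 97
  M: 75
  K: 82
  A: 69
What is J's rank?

Sorted (descending): 97, 84, 82, 82, 75, 71, 69, 48
The 2 values of 82 occupy positions 3–4 → average rank (3+4)/2 = 3.5.
J has value 82 → rank 3.5.

3.5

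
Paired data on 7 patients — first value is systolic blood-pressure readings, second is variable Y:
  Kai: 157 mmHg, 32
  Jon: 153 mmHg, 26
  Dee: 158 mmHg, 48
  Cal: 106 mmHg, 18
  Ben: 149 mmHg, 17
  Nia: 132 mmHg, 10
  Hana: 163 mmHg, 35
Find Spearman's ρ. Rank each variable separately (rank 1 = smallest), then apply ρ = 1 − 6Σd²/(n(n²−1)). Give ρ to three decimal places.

0.857

Ranks of variable 1: 5, 4, 6, 1, 3, 2, 7
Ranks of variable 2: 5, 4, 7, 3, 2, 1, 6
d = r₁ − r₂: 0, 0, -1, -2, 1, 1, 1
d²: 0, 0, 1, 4, 1, 1, 1; Σd² = 8
ρ = 1 − 6·8/(7·48) = 1 − 48/336 = 0.857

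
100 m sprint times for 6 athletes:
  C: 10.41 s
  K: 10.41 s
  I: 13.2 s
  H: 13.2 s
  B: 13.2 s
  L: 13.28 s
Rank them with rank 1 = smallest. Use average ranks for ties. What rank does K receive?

Sorted (ascending): 10.41, 10.41, 13.2, 13.2, 13.2, 13.28
The 2 values of 10.41 occupy positions 1–2 → average rank (1+2)/2 = 1.5.
The 3 values of 13.2 occupy positions 3–5 → average rank 4.
K has value 10.41 s → rank 1.5.

1.5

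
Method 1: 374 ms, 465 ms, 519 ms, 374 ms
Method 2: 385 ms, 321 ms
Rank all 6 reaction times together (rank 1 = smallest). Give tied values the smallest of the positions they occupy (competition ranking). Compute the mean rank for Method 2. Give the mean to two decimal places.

2.50

Sorted (ascending): 321, 374, 374, 385, 465, 519
The 2 values of 374 occupy positions 2–3 → each gets rank 2.
Method 2 values → pooled ranks: 385→4, 321→1
Mean rank = (4 + 1) / 2 = 2.50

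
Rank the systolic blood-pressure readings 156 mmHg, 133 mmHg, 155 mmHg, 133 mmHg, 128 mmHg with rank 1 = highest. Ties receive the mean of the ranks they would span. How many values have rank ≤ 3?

Sorted (descending): 156, 155, 133, 133, 128
The 2 values of 133 occupy positions 3–4 → average rank (3+4)/2 = 3.5.
Ranks ≤ 3: {1, 2} → 2 values.

2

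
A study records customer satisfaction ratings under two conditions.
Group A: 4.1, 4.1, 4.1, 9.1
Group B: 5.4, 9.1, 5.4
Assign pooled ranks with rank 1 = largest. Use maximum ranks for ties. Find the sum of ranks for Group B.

10

Sorted (descending): 9.1, 9.1, 5.4, 5.4, 4.1, 4.1, 4.1
The 2 values of 9.1 occupy positions 1–2 → each gets rank 2.
The 2 values of 5.4 occupy positions 3–4 → each gets rank 4.
The 3 values of 4.1 occupy positions 5–7 → each gets rank 7.
Group B values → pooled ranks: 5.4→4, 9.1→2, 5.4→4
Rank sum = 4 + 2 + 4 = 10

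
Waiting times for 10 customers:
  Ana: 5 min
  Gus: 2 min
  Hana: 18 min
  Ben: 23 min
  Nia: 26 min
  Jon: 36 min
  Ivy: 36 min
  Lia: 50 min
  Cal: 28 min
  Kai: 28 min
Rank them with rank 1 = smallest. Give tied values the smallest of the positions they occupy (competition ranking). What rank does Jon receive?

Sorted (ascending): 2, 5, 18, 23, 26, 28, 28, 36, 36, 50
The 2 values of 28 occupy positions 6–7 → each gets rank 6.
The 2 values of 36 occupy positions 8–9 → each gets rank 8.
Jon has value 36 min → rank 8.

8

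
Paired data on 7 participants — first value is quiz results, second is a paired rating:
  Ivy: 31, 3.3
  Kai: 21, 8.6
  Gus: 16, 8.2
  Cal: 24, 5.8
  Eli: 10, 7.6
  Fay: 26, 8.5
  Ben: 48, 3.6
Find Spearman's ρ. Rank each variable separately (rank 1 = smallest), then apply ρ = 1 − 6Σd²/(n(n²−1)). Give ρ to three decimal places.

Ranks of variable 1: 6, 3, 2, 4, 1, 5, 7
Ranks of variable 2: 1, 7, 5, 3, 4, 6, 2
d = r₁ − r₂: 5, -4, -3, 1, -3, -1, 5
d²: 25, 16, 9, 1, 9, 1, 25; Σd² = 86
ρ = 1 − 6·86/(7·48) = 1 − 516/336 = -0.536

-0.536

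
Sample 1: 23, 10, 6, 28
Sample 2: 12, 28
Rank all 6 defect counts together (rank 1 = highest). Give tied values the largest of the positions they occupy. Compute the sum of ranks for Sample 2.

6

Sorted (descending): 28, 28, 23, 12, 10, 6
The 2 values of 28 occupy positions 1–2 → each gets rank 2.
Sample 2 values → pooled ranks: 12→4, 28→2
Rank sum = 4 + 2 = 6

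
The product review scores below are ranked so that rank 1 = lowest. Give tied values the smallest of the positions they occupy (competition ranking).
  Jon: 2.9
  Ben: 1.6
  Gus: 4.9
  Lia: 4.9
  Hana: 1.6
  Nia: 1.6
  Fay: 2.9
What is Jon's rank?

Sorted (ascending): 1.6, 1.6, 1.6, 2.9, 2.9, 4.9, 4.9
The 3 values of 1.6 occupy positions 1–3 → each gets rank 1.
The 2 values of 2.9 occupy positions 4–5 → each gets rank 4.
The 2 values of 4.9 occupy positions 6–7 → each gets rank 6.
Jon has value 2.9 → rank 4.

4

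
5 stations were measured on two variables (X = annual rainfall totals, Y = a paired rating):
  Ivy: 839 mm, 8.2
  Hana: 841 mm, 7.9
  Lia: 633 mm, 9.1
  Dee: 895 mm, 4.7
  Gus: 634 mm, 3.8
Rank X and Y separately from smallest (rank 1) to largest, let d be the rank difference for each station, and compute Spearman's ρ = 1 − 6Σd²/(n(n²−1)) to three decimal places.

-0.400

Ranks of variable 1: 3, 4, 1, 5, 2
Ranks of variable 2: 4, 3, 5, 2, 1
d = r₁ − r₂: -1, 1, -4, 3, 1
d²: 1, 1, 16, 9, 1; Σd² = 28
ρ = 1 − 6·28/(5·24) = 1 − 168/120 = -0.400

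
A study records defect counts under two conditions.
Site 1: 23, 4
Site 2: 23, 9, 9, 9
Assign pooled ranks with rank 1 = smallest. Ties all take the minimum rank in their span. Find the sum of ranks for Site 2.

Sorted (ascending): 4, 9, 9, 9, 23, 23
The 3 values of 9 occupy positions 2–4 → each gets rank 2.
The 2 values of 23 occupy positions 5–6 → each gets rank 5.
Site 2 values → pooled ranks: 23→5, 9→2, 9→2, 9→2
Rank sum = 5 + 2 + 2 + 2 = 11

11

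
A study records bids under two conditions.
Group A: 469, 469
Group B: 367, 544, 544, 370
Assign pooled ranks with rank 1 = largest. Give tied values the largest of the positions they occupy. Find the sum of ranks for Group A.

Sorted (descending): 544, 544, 469, 469, 370, 367
The 2 values of 544 occupy positions 1–2 → each gets rank 2.
The 2 values of 469 occupy positions 3–4 → each gets rank 4.
Group A values → pooled ranks: 469→4, 469→4
Rank sum = 4 + 4 = 8

8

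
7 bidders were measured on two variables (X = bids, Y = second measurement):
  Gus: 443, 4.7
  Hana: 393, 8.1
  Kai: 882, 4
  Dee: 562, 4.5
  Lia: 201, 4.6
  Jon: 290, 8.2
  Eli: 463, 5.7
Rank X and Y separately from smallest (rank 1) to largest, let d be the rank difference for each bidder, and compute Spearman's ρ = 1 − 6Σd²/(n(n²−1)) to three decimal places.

-0.607

Ranks of variable 1: 4, 3, 7, 6, 1, 2, 5
Ranks of variable 2: 4, 6, 1, 2, 3, 7, 5
d = r₁ − r₂: 0, -3, 6, 4, -2, -5, 0
d²: 0, 9, 36, 16, 4, 25, 0; Σd² = 90
ρ = 1 − 6·90/(7·48) = 1 − 540/336 = -0.607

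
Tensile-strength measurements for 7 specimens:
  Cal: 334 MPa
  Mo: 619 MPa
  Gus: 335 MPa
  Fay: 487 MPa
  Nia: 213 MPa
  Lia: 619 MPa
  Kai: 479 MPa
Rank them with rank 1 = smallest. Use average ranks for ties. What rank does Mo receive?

6.5

Sorted (ascending): 213, 334, 335, 479, 487, 619, 619
The 2 values of 619 occupy positions 6–7 → average rank (6+7)/2 = 6.5.
Mo has value 619 MPa → rank 6.5.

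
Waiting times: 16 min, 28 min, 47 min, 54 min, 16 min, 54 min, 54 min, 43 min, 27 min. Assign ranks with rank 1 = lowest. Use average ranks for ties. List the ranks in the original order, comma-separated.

1.5, 4, 6, 8, 1.5, 8, 8, 5, 3

Sorted (ascending): 16, 16, 27, 28, 43, 47, 54, 54, 54
The 2 values of 16 occupy positions 1–2 → average rank (1+2)/2 = 1.5.
The 3 values of 54 occupy positions 7–9 → average rank 8.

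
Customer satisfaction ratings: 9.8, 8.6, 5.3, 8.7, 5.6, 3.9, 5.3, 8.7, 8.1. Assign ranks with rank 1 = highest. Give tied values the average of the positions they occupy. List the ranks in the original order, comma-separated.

1, 4, 7.5, 2.5, 6, 9, 7.5, 2.5, 5

Sorted (descending): 9.8, 8.7, 8.7, 8.6, 8.1, 5.6, 5.3, 5.3, 3.9
The 2 values of 8.7 occupy positions 2–3 → average rank (2+3)/2 = 2.5.
The 2 values of 5.3 occupy positions 7–8 → average rank (7+8)/2 = 7.5.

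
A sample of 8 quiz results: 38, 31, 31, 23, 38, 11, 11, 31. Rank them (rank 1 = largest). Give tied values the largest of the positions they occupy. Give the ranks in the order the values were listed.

Sorted (descending): 38, 38, 31, 31, 31, 23, 11, 11
The 2 values of 38 occupy positions 1–2 → each gets rank 2.
The 3 values of 31 occupy positions 3–5 → each gets rank 5.
The 2 values of 11 occupy positions 7–8 → each gets rank 8.

2, 5, 5, 6, 2, 8, 8, 5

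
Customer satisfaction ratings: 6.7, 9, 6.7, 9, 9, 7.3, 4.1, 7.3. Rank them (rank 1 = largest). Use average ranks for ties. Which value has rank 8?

Sorted (descending): 9, 9, 9, 7.3, 7.3, 6.7, 6.7, 4.1
The 3 values of 9 occupy positions 1–3 → average rank 2.
The 2 values of 7.3 occupy positions 4–5 → average rank (4+5)/2 = 4.5.
The 2 values of 6.7 occupy positions 6–7 → average rank (6+7)/2 = 6.5.
Rank 8 → value 4.1.

4.1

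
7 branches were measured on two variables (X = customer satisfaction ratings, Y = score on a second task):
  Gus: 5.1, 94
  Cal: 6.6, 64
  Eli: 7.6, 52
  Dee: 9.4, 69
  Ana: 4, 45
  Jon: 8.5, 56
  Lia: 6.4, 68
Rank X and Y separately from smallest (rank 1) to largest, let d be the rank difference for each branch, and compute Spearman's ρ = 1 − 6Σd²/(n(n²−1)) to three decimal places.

Ranks of variable 1: 2, 4, 5, 7, 1, 6, 3
Ranks of variable 2: 7, 4, 2, 6, 1, 3, 5
d = r₁ − r₂: -5, 0, 3, 1, 0, 3, -2
d²: 25, 0, 9, 1, 0, 9, 4; Σd² = 48
ρ = 1 − 6·48/(7·48) = 1 − 288/336 = 0.143

0.143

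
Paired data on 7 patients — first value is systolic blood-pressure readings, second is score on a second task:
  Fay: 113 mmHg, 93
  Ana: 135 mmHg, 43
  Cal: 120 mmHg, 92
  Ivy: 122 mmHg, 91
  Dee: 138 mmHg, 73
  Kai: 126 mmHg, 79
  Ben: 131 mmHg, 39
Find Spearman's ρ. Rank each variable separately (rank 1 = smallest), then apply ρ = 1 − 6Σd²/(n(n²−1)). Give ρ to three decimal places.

Ranks of variable 1: 1, 6, 2, 3, 7, 4, 5
Ranks of variable 2: 7, 2, 6, 5, 3, 4, 1
d = r₁ − r₂: -6, 4, -4, -2, 4, 0, 4
d²: 36, 16, 16, 4, 16, 0, 16; Σd² = 104
ρ = 1 − 6·104/(7·48) = 1 − 624/336 = -0.857

-0.857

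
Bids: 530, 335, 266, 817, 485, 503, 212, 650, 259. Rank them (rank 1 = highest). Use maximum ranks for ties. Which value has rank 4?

503

Sorted (descending): 817, 650, 530, 503, 485, 335, 266, 259, 212
No ties — each value takes its position as its rank.
Rank 4 → value 503.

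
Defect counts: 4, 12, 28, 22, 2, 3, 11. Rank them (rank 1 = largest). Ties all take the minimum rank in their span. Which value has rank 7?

Sorted (descending): 28, 22, 12, 11, 4, 3, 2
No ties — each value takes its position as its rank.
Rank 7 → value 2.

2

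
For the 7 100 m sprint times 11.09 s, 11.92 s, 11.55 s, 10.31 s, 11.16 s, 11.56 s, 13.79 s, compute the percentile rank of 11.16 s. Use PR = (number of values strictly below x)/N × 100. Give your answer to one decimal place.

28.6

N = 7.
Strictly below 11.16: 2. Equal to 11.16: 1.
PR = 2/7 × 100 = 28.6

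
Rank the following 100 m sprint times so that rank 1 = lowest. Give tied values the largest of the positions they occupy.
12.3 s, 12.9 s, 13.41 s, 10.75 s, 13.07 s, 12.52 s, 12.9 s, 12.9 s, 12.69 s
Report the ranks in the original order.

2, 7, 9, 1, 8, 3, 7, 7, 4

Sorted (ascending): 10.75, 12.3, 12.52, 12.69, 12.9, 12.9, 12.9, 13.07, 13.41
The 3 values of 12.9 occupy positions 5–7 → each gets rank 7.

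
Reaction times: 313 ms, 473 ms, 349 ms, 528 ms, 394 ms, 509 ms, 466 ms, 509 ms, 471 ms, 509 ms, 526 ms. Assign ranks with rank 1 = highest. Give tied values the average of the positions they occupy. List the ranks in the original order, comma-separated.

Sorted (descending): 528, 526, 509, 509, 509, 473, 471, 466, 394, 349, 313
The 3 values of 509 occupy positions 3–5 → average rank 4.

11, 6, 10, 1, 9, 4, 8, 4, 7, 4, 2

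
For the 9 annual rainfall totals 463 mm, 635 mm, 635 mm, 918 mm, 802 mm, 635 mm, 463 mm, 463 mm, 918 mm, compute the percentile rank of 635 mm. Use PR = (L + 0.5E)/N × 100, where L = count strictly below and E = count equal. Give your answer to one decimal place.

N = 9.
Strictly below 635: 3. Equal to 635: 3.
PR = (3 + 0.5·3)/9 × 100 = 50.0

50.0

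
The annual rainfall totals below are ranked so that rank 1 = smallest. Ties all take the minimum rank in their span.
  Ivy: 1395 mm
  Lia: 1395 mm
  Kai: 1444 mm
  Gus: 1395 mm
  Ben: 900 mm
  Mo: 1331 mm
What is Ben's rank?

1

Sorted (ascending): 900, 1331, 1395, 1395, 1395, 1444
The 3 values of 1395 occupy positions 3–5 → each gets rank 3.
Ben has value 900 mm → rank 1.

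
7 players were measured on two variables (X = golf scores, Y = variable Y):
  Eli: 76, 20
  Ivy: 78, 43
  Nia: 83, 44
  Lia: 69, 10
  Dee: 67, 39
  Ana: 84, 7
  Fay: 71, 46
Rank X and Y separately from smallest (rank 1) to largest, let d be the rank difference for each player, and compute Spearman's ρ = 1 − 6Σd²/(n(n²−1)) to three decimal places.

-0.107

Ranks of variable 1: 4, 5, 6, 2, 1, 7, 3
Ranks of variable 2: 3, 5, 6, 2, 4, 1, 7
d = r₁ − r₂: 1, 0, 0, 0, -3, 6, -4
d²: 1, 0, 0, 0, 9, 36, 16; Σd² = 62
ρ = 1 − 6·62/(7·48) = 1 − 372/336 = -0.107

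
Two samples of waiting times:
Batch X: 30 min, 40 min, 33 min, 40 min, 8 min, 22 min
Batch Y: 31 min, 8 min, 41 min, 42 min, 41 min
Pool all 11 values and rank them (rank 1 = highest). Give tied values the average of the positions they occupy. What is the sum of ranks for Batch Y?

Sorted (descending): 42, 41, 41, 40, 40, 33, 31, 30, 22, 8, 8
The 2 values of 41 occupy positions 2–3 → average rank (2+3)/2 = 2.5.
The 2 values of 40 occupy positions 4–5 → average rank (4+5)/2 = 4.5.
The 2 values of 8 occupy positions 10–11 → average rank (10+11)/2 = 10.5.
Batch Y values → pooled ranks: 31→7, 8→10.5, 41→2.5, 42→1, 41→2.5
Rank sum = 7 + 10.5 + 2.5 + 1 + 2.5 = 23.5

23.5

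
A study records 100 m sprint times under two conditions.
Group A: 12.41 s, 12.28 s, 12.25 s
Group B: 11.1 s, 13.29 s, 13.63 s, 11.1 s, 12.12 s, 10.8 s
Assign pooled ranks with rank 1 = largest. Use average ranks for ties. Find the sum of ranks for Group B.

Sorted (descending): 13.63, 13.29, 12.41, 12.28, 12.25, 12.12, 11.1, 11.1, 10.8
The 2 values of 11.1 occupy positions 7–8 → average rank (7+8)/2 = 7.5.
Group B values → pooled ranks: 11.1→7.5, 13.29→2, 13.63→1, 11.1→7.5, 12.12→6, 10.8→9
Rank sum = 7.5 + 2 + 1 + 7.5 + 6 + 9 = 33

33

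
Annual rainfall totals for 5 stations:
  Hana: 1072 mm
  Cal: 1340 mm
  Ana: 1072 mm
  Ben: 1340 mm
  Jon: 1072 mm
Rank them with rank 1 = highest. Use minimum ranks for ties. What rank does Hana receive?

Sorted (descending): 1340, 1340, 1072, 1072, 1072
The 2 values of 1340 occupy positions 1–2 → each gets rank 1.
The 3 values of 1072 occupy positions 3–5 → each gets rank 3.
Hana has value 1072 mm → rank 3.

3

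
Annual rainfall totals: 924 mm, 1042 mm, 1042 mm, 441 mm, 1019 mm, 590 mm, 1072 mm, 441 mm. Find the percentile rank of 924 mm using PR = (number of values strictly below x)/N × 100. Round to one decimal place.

N = 8.
Strictly below 924: 3. Equal to 924: 1.
PR = 3/8 × 100 = 37.5

37.5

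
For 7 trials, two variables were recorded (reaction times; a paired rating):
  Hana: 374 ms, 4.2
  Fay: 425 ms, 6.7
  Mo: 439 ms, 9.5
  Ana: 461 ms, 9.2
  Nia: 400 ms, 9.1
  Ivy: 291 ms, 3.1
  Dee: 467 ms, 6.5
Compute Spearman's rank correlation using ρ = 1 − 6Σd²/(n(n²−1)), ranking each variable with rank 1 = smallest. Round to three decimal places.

Ranks of variable 1: 2, 4, 5, 6, 3, 1, 7
Ranks of variable 2: 2, 4, 7, 6, 5, 1, 3
d = r₁ − r₂: 0, 0, -2, 0, -2, 0, 4
d²: 0, 0, 4, 0, 4, 0, 16; Σd² = 24
ρ = 1 − 6·24/(7·48) = 1 − 144/336 = 0.571

0.571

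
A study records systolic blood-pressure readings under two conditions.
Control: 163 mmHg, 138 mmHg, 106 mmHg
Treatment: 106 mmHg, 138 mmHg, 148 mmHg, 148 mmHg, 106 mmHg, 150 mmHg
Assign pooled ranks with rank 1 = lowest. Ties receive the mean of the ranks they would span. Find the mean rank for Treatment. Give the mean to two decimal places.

4.92

Sorted (ascending): 106, 106, 106, 138, 138, 148, 148, 150, 163
The 3 values of 106 occupy positions 1–3 → average rank 2.
The 2 values of 138 occupy positions 4–5 → average rank (4+5)/2 = 4.5.
The 2 values of 148 occupy positions 6–7 → average rank (6+7)/2 = 6.5.
Treatment values → pooled ranks: 106→2, 138→4.5, 148→6.5, 148→6.5, 106→2, 150→8
Mean rank = (2 + 4.5 + 6.5 + 6.5 + 2 + 8) / 6 = 4.92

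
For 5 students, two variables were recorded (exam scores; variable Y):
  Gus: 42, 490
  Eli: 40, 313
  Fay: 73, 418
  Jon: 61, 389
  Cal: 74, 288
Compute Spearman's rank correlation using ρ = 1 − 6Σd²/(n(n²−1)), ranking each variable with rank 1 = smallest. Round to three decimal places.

Ranks of variable 1: 2, 1, 4, 3, 5
Ranks of variable 2: 5, 2, 4, 3, 1
d = r₁ − r₂: -3, -1, 0, 0, 4
d²: 9, 1, 0, 0, 16; Σd² = 26
ρ = 1 − 6·26/(5·24) = 1 − 156/120 = -0.300

-0.300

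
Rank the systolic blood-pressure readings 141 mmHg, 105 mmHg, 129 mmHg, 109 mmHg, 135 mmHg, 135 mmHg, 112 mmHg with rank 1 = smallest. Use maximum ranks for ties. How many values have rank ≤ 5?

4

Sorted (ascending): 105, 109, 112, 129, 135, 135, 141
The 2 values of 135 occupy positions 5–6 → each gets rank 6.
Ranks ≤ 5: {1, 2, 3, 4} → 4 values.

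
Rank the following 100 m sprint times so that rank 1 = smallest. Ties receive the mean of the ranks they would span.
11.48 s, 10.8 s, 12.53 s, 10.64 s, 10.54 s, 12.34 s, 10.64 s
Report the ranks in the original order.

Sorted (ascending): 10.54, 10.64, 10.64, 10.8, 11.48, 12.34, 12.53
The 2 values of 10.64 occupy positions 2–3 → average rank (2+3)/2 = 2.5.

5, 4, 7, 2.5, 1, 6, 2.5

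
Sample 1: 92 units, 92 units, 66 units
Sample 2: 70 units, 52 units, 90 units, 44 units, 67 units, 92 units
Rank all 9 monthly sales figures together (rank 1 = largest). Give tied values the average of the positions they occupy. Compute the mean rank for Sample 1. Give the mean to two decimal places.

3.67

Sorted (descending): 92, 92, 92, 90, 70, 67, 66, 52, 44
The 3 values of 92 occupy positions 1–3 → average rank 2.
Sample 1 values → pooled ranks: 92→2, 92→2, 66→7
Mean rank = (2 + 2 + 7) / 3 = 3.67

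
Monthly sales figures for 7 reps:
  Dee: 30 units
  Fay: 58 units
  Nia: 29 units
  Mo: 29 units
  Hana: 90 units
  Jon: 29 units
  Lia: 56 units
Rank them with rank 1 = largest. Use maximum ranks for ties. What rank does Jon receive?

7

Sorted (descending): 90, 58, 56, 30, 29, 29, 29
The 3 values of 29 occupy positions 5–7 → each gets rank 7.
Jon has value 29 units → rank 7.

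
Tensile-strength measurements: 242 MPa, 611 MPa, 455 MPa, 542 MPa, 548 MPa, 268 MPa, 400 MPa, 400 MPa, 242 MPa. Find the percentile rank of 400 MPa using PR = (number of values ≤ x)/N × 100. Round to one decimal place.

N = 9.
Strictly below 400: 3. Equal to 400: 2.
PR = 5/9 × 100 = 55.6

55.6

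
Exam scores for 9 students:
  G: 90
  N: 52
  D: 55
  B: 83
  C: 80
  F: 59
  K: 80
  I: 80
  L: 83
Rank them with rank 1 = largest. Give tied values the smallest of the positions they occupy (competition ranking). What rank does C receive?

Sorted (descending): 90, 83, 83, 80, 80, 80, 59, 55, 52
The 2 values of 83 occupy positions 2–3 → each gets rank 2.
The 3 values of 80 occupy positions 4–6 → each gets rank 4.
C has value 80 → rank 4.

4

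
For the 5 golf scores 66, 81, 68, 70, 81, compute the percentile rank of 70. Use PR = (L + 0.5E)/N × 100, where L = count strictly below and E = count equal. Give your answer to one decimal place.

50.0

N = 5.
Strictly below 70: 2. Equal to 70: 1.
PR = (2 + 0.5·1)/5 × 100 = 50.0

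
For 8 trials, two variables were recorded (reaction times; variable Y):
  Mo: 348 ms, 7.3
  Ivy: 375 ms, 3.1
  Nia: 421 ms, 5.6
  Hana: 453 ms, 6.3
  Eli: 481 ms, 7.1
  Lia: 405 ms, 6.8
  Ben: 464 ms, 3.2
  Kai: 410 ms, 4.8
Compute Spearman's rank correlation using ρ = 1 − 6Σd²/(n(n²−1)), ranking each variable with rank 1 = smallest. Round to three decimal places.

-0.048

Ranks of variable 1: 1, 2, 5, 6, 8, 3, 7, 4
Ranks of variable 2: 8, 1, 4, 5, 7, 6, 2, 3
d = r₁ − r₂: -7, 1, 1, 1, 1, -3, 5, 1
d²: 49, 1, 1, 1, 1, 9, 25, 1; Σd² = 88
ρ = 1 − 6·88/(8·63) = 1 − 528/504 = -0.048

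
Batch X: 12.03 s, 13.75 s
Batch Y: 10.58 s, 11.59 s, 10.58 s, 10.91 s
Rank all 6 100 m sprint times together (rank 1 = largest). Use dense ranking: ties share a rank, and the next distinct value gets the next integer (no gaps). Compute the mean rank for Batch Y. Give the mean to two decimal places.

4.25

Sorted (descending): 13.75, 12.03, 11.59, 10.91, 10.58, 10.58
The 2 values of 10.58 share dense rank 5.
Remaining distinct values take the next consecutive integers.
Batch Y values → pooled ranks: 10.58→5, 11.59→3, 10.58→5, 10.91→4
Mean rank = (5 + 3 + 5 + 4) / 4 = 4.25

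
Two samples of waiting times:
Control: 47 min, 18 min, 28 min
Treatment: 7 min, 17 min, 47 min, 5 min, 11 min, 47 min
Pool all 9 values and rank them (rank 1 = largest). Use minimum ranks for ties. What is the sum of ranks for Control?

Sorted (descending): 47, 47, 47, 28, 18, 17, 11, 7, 5
The 3 values of 47 occupy positions 1–3 → each gets rank 1.
Control values → pooled ranks: 47→1, 18→5, 28→4
Rank sum = 1 + 5 + 4 = 10

10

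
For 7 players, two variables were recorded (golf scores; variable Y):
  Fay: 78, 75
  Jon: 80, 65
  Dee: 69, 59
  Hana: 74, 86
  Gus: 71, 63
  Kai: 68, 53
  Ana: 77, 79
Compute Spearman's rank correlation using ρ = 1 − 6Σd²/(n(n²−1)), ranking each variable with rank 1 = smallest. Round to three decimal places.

Ranks of variable 1: 6, 7, 2, 4, 3, 1, 5
Ranks of variable 2: 5, 4, 2, 7, 3, 1, 6
d = r₁ − r₂: 1, 3, 0, -3, 0, 0, -1
d²: 1, 9, 0, 9, 0, 0, 1; Σd² = 20
ρ = 1 − 6·20/(7·48) = 1 − 120/336 = 0.643

0.643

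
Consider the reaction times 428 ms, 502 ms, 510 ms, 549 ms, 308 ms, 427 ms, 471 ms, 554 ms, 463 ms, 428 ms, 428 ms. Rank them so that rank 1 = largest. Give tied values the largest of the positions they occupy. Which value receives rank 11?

308

Sorted (descending): 554, 549, 510, 502, 471, 463, 428, 428, 428, 427, 308
The 3 values of 428 occupy positions 7–9 → each gets rank 9.
Rank 11 → value 308.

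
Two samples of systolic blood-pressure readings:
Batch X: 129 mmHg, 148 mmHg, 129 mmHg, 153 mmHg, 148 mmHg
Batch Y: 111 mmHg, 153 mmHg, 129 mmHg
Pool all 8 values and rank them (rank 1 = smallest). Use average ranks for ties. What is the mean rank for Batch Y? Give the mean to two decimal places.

3.83

Sorted (ascending): 111, 129, 129, 129, 148, 148, 153, 153
The 3 values of 129 occupy positions 2–4 → average rank 3.
The 2 values of 148 occupy positions 5–6 → average rank (5+6)/2 = 5.5.
The 2 values of 153 occupy positions 7–8 → average rank (7+8)/2 = 7.5.
Batch Y values → pooled ranks: 111→1, 153→7.5, 129→3
Mean rank = (1 + 7.5 + 3) / 3 = 3.83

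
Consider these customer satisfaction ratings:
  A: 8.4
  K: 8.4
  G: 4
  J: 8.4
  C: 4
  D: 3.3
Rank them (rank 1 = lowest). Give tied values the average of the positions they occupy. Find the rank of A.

Sorted (ascending): 3.3, 4, 4, 8.4, 8.4, 8.4
The 2 values of 4 occupy positions 2–3 → average rank (2+3)/2 = 2.5.
The 3 values of 8.4 occupy positions 4–6 → average rank 5.
A has value 8.4 → rank 5.

5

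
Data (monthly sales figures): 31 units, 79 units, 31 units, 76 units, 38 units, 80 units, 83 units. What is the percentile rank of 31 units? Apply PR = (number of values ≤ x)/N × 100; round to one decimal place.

28.6

N = 7.
Strictly below 31: 0. Equal to 31: 2.
PR = 2/7 × 100 = 28.6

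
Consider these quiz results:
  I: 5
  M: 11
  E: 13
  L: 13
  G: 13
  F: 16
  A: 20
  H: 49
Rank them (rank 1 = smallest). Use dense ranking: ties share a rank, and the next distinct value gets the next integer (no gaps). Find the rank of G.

Sorted (ascending): 5, 11, 13, 13, 13, 16, 20, 49
The 3 values of 13 share dense rank 3.
Remaining distinct values take the next consecutive integers.
G has value 13 → rank 3.

3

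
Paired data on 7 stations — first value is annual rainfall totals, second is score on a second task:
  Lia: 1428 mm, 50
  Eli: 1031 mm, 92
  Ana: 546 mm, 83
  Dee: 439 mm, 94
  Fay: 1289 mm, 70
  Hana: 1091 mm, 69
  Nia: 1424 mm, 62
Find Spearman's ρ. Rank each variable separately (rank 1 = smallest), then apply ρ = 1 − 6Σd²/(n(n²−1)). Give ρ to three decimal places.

Ranks of variable 1: 7, 3, 2, 1, 5, 4, 6
Ranks of variable 2: 1, 6, 5, 7, 4, 3, 2
d = r₁ − r₂: 6, -3, -3, -6, 1, 1, 4
d²: 36, 9, 9, 36, 1, 1, 16; Σd² = 108
ρ = 1 − 6·108/(7·48) = 1 − 648/336 = -0.929

-0.929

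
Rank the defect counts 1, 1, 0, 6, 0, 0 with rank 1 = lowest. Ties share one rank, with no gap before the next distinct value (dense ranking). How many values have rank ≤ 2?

Sorted (ascending): 0, 0, 0, 1, 1, 6
The 3 values of 0 share dense rank 1.
The 2 values of 1 share dense rank 2.
Remaining distinct values take the next consecutive integers.
Ranks ≤ 2: {1, 1, 1, 2, 2} → 5 values.

5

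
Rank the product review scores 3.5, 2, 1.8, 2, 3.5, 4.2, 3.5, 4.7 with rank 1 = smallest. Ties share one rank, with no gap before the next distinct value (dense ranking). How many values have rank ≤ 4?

Sorted (ascending): 1.8, 2, 2, 3.5, 3.5, 3.5, 4.2, 4.7
The 2 values of 2 share dense rank 2.
The 3 values of 3.5 share dense rank 3.
Remaining distinct values take the next consecutive integers.
Ranks ≤ 4: {1, 2, 2, 3, 3, 3, 4} → 7 values.

7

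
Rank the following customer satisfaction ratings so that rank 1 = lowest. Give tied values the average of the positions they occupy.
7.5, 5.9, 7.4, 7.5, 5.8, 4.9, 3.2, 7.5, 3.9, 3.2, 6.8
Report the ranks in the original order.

10, 6, 8, 10, 5, 4, 1.5, 10, 3, 1.5, 7

Sorted (ascending): 3.2, 3.2, 3.9, 4.9, 5.8, 5.9, 6.8, 7.4, 7.5, 7.5, 7.5
The 2 values of 3.2 occupy positions 1–2 → average rank (1+2)/2 = 1.5.
The 3 values of 7.5 occupy positions 9–11 → average rank 10.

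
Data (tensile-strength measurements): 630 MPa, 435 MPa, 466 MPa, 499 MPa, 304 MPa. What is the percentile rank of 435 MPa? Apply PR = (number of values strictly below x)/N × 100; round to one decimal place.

N = 5.
Strictly below 435: 1. Equal to 435: 1.
PR = 1/5 × 100 = 20.0

20.0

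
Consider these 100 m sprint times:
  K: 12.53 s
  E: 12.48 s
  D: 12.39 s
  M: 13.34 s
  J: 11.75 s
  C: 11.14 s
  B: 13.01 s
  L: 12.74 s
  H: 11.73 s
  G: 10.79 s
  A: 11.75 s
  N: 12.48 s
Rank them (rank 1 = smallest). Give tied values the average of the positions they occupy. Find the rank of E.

Sorted (ascending): 10.79, 11.14, 11.73, 11.75, 11.75, 12.39, 12.48, 12.48, 12.53, 12.74, 13.01, 13.34
The 2 values of 11.75 occupy positions 4–5 → average rank (4+5)/2 = 4.5.
The 2 values of 12.48 occupy positions 7–8 → average rank (7+8)/2 = 7.5.
E has value 12.48 s → rank 7.5.

7.5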